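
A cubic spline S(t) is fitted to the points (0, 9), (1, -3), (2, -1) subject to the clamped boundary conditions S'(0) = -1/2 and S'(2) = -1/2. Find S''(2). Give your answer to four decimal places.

With σ_i denoting the second derivative at x_i, h_i = 1, 1, and Δ_i = (y_(i+1) − y_i)/h_i = -12, 2:
  1·σ_0 + 4·σ_1 + 1·σ_2 = 6(Δ_1 - Δ_0) = 84
Clamped end conditions give two more equations: 2h_0·σ_0 + h_0·σ_1 = 6(Δ_0 - S'(0)) = -69 and h_1·σ_1 + 2h_1·σ_2 = 6(S'(2) - Δ_1) = -15.
Forward elimination and back-substitution give σ_0 = -111/2, σ_1 = 42, σ_2 = -57/2.

-28.5000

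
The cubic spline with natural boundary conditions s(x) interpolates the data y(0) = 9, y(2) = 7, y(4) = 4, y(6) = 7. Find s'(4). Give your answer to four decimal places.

Write M_i for s''(x_i). With h_i = 2, 2, 2 and divided differences Δ_i = -1, -3/2, 3/2, the continuity of s' gives the tridiagonal system
  2·M_0 + 8·M_1 + 2·M_2 = 6(Δ_1 - Δ_0) = -3
  2·M_1 + 8·M_2 + 2·M_3 = 6(Δ_2 - Δ_1) = 18
Natural end conditions: M_0 = M_3 = 0.
Forward elimination and back-substitution give M_0 = 0, M_1 = -1, M_2 = 5/2, M_3 = 0.
On [4, 6], s'(x) = b_2 + 2c_2·(x - 4) + 3d_2·(x - 4)² with b_2 = Δ_2 - h_2(2M_2 + M_3)/6 = -1/6, c_2 = M_2/2 = 5/4, d_2 = (M_3 - M_2)/(6h_2) = -5/24. So s'(4) = -1/6.

-0.1667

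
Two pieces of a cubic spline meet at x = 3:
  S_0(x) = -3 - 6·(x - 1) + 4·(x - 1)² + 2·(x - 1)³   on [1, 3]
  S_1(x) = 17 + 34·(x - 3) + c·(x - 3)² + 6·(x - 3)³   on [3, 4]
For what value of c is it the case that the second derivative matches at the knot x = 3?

S_0''(x) = 8 + 12·(x - 1), so S_0''(3) = 32. On the right, S_1''(3) = 2c, so c = 16.

16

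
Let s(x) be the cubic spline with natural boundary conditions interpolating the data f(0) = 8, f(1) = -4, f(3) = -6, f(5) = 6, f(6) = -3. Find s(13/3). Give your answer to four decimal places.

4.8395

With M_i denoting the second derivative at x_i, h_i = 1, 2, 2, 1, and Δ_i = (y_(i+1) − y_i)/h_i = -12, -1, 6, -9:
  1·M_0 + 6·M_1 + 2·M_2 = 6(Δ_1 - Δ_0) = 66
  2·M_1 + 8·M_2 + 2·M_3 = 6(Δ_2 - Δ_1) = 42
  2·M_2 + 6·M_3 + 1·M_4 = 6(Δ_3 - Δ_2) = -90
Natural end conditions: M_0 = M_4 = 0.
Forward elimination and back-substitution give M_0 = 0, M_1 = 17/2, M_2 = 15/2, M_3 = -35/2, M_4 = 0.
On [3, 5], s(x) = -6 + 41/6·(x - 3) + 15/4·(x - 3)² - 25/12·(x - 3)³.
With (x - 3) = 4/3: s(13/3) = 392/81.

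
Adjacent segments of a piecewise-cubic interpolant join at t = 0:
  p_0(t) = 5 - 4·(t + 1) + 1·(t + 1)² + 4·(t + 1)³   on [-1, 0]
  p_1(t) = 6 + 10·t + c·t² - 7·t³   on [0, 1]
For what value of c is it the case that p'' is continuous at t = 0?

13

p_0''(t) = 2 + 24·(t + 1), so p_0''(0) = 26. On the right, p_1''(0) = 2c, so c = 13.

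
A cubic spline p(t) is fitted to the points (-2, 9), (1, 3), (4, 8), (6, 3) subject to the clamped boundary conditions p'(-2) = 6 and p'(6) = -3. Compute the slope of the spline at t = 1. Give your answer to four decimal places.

-1.7500

With σ_i denoting the second derivative at x_i, h_i = 3, 3, 2, and Δ_i = (y_(i+1) − y_i)/h_i = -2, 5/3, -5/2:
  3·σ_0 + 12·σ_1 + 3·σ_2 = 6(Δ_1 - Δ_0) = 22
  3·σ_1 + 10·σ_2 + 2·σ_3 = 6(Δ_2 - Δ_1) = -25
Clamped end conditions give two more equations: 2h_0·σ_0 + h_0·σ_1 = 6(Δ_0 - p'(-2)) = -48 and h_2·σ_2 + 2h_2·σ_3 = 6(p'(6) - Δ_2) = -3.
Solving: σ_0 = -65/6, σ_1 = 17/3, σ_2 = -9/2, σ_3 = 3/2.
On [1, 4], p'(t) = b_1 + 2c_1·(t - 1) + 3d_1·(t - 1)² with b_1 = Δ_1 - h_1(2σ_1 + σ_2)/6 = -7/4, c_1 = σ_1/2 = 17/6, d_1 = (σ_2 - σ_1)/(6h_1) = -61/108. So p'(1) = -7/4.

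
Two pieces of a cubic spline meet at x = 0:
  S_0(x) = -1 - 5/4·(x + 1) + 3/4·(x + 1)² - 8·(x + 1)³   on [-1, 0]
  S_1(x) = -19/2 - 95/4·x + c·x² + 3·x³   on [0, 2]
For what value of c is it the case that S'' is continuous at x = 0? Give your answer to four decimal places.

-23.2500

S_0''(x) = 3/2 - 48·(x + 1), so S_0''(0) = -93/2. On the right, S_1''(0) = 2c, so c = -93/4.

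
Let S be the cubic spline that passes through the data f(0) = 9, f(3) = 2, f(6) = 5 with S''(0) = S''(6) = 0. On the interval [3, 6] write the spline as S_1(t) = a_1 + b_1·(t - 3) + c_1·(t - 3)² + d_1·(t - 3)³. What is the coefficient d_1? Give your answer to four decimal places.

-0.0926

Write M_i for S''(x_i). With h_i = 3, 3 and divided differences Δ_i = -7/3, 1, the continuity of S' gives the tridiagonal system
  3·M_0 + 12·M_1 + 3·M_2 = 6(Δ_1 - Δ_0) = 20
Natural end conditions: M_0 = M_2 = 0.
Hence M_0 = 0, M_1 = 5/3, M_2 = 0.
On [3, 6], with S_1(t) = a_1 + b_1·(t - 3) + c_1·(t - 3)² + d_1·(t - 3)³: c_1 = M_1/2 = 5/6, d_1 = (M_2 - M_1)/(6h_1) = -5/54, b_1 = Δ_1 - h_1(2M_1 + M_2)/6 = -2/3.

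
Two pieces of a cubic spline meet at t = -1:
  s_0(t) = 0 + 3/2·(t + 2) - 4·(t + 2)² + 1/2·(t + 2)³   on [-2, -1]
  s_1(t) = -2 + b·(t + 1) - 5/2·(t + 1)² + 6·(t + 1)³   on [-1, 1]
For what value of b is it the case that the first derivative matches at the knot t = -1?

-5

s_0'(t) = 3/2 - 8·(t + 2) + 3/2·(t + 2)², so s_0'(-1) = -5. On the right, s_1'(-1) = b, so b = -5.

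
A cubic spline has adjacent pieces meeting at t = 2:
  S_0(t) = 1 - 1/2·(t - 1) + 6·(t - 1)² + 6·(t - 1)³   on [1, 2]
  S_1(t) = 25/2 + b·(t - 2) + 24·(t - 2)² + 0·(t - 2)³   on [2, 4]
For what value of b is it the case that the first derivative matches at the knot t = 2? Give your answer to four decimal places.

S_0'(t) = -1/2 + 12·(t - 1) + 18·(t - 1)², so S_0'(2) = 59/2. On the right, S_1'(2) = b, so b = 59/2.

29.5000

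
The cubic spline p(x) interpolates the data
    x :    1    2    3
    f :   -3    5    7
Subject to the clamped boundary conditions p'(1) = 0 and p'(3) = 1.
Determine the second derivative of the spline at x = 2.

Put m_i = p'' at the i-th knot. Here h = (1, 1) and Δ = (8, 2), so the interior equations h_(i-1)·m_(i-1) + 2(h_(i-1)+h_i)·m_i + h_i·m_(i+1) = 6(Δ_i − Δ_(i-1)) read
  1·m_0 + 4·m_1 + 1·m_2 = 6(Δ_1 - Δ_0) = -36
Clamped end conditions give two more equations: 2h_0·m_0 + h_0·m_1 = 6(Δ_0 - p'(1)) = 48 and h_1·m_1 + 2h_1·m_2 = 6(p'(3) - Δ_1) = -6.
Solving: m_0 = 67/2, m_1 = -19, m_2 = 13/2.

-19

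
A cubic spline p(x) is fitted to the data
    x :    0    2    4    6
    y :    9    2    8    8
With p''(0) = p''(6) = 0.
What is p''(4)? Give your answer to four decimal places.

-3.7000

Put M_i = p'' at the i-th knot. Here h = (2, 2, 2) and Δ = (-7/2, 3, 0), so the interior equations h_(i-1)·M_(i-1) + 2(h_(i-1)+h_i)·M_i + h_i·M_(i+1) = 6(Δ_i − Δ_(i-1)) read
  2·M_0 + 8·M_1 + 2·M_2 = 6(Δ_1 - Δ_0) = 39
  2·M_1 + 8·M_2 + 2·M_3 = 6(Δ_2 - Δ_1) = -18
Natural end conditions: M_0 = M_3 = 0.
Solving: M_0 = 0, M_1 = 29/5, M_2 = -37/10, M_3 = 0.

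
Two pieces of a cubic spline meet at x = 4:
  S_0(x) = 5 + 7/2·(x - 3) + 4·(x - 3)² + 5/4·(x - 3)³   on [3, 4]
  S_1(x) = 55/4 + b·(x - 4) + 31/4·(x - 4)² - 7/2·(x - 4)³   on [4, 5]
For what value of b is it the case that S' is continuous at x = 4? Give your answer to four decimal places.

S_0'(x) = 7/2 + 8·(x - 3) + 15/4·(x - 3)², so S_0'(4) = 61/4. On the right, S_1'(4) = b, so b = 61/4.

15.2500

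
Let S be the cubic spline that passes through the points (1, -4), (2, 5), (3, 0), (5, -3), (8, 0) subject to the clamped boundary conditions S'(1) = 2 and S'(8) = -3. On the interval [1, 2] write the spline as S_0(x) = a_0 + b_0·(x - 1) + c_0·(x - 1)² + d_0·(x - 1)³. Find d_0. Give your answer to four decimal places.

Put M_i = S'' at the i-th knot. Here h = (1, 1, 2, 3) and Δ = (9, -5, -3/2, 1), so the interior equations h_(i-1)·M_(i-1) + 2(h_(i-1)+h_i)·M_i + h_i·M_(i+1) = 6(Δ_i − Δ_(i-1)) read
  1·M_0 + 4·M_1 + 1·M_2 = 6(Δ_1 - Δ_0) = -84
  1·M_1 + 6·M_2 + 2·M_3 = 6(Δ_2 - Δ_1) = 21
  2·M_2 + 10·M_3 + 3·M_4 = 6(Δ_3 - Δ_2) = 15
Clamped end conditions give two more equations: 2h_0·M_0 + h_0·M_1 = 6(Δ_0 - S'(1)) = 42 and h_3·M_3 + 2h_3·M_4 = 6(S'(8) - Δ_3) = -24.
Hence M_0 = 7741/208, M_1 = -3373/104, M_2 = 1771/208, M_3 = 61/52, M_4 = -477/104.
On [1, 2], with S_0(x) = a_0 + b_0·(x - 1) + c_0·(x - 1)² + d_0·(x - 1)³: c_0 = M_0/2 = 7741/416, d_0 = (M_1 - M_0)/(6h_0) = -4829/416, b_0 = Δ_0 - h_0(2M_0 + M_1)/6 = 2.

-11.6082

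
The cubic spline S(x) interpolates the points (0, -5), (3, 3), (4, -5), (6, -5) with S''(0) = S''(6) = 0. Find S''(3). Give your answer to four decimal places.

-9.1915

With σ_i denoting the second derivative at x_i, h_i = 3, 1, 2, and Δ_i = (y_(i+1) − y_i)/h_i = 8/3, -8, 0:
  3·σ_0 + 8·σ_1 + 1·σ_2 = 6(Δ_1 - Δ_0) = -64
  1·σ_1 + 6·σ_2 + 2·σ_3 = 6(Δ_2 - Δ_1) = 48
Natural end conditions: σ_0 = σ_3 = 0.
Solving: σ_0 = 0, σ_1 = -432/47, σ_2 = 448/47, σ_3 = 0.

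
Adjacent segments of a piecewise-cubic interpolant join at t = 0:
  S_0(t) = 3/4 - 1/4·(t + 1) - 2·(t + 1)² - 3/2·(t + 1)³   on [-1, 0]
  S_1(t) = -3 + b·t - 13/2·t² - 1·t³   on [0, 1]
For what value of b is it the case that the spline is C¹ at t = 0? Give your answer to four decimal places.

S_0'(t) = -1/4 - 4·(t + 1) - 9/2·(t + 1)², so S_0'(0) = -35/4. On the right, S_1'(0) = b, so b = -35/4.

-8.7500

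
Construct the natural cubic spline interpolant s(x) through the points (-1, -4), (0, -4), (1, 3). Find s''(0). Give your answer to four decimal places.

10.5000

Let M_i = s''(x_i). Step sizes h_i = 1, 1; slopes of the chords Δ_i = (y_(i+1) - y_i)/h_i = 0, 7.
  1·M_0 + 4·M_1 + 1·M_2 = 6(Δ_1 - Δ_0) = 42
Natural end conditions: M_0 = M_2 = 0.
Forward elimination and back-substitution give M_0 = 0, M_1 = 21/2, M_2 = 0.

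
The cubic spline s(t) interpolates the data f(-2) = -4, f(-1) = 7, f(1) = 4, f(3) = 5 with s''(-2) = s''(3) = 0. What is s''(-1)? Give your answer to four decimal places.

Let σ_i = s''(x_i). Step sizes h_i = 1, 2, 2; slopes of the chords Δ_i = (y_(i+1) - y_i)/h_i = 11, -3/2, 1/2.
  1·σ_0 + 6·σ_1 + 2·σ_2 = 6(Δ_1 - Δ_0) = -75
  2·σ_1 + 8·σ_2 + 2·σ_3 = 6(Δ_2 - Δ_1) = 12
Natural end conditions: σ_0 = σ_3 = 0.
Forward elimination and back-substitution give σ_0 = 0, σ_1 = -156/11, σ_2 = 111/22, σ_3 = 0.

-14.1818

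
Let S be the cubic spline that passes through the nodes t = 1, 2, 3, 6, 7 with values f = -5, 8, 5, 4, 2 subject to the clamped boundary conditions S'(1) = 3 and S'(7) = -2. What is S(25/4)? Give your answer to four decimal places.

Write M_i for S''(x_i). With h_i = 1, 1, 3, 1 and divided differences Δ_i = 13, -3, -1/3, -2, the continuity of S' gives the tridiagonal system
  1·M_0 + 4·M_1 + 1·M_2 = 6(Δ_1 - Δ_0) = -96
  1·M_1 + 8·M_2 + 3·M_3 = 6(Δ_2 - Δ_1) = 16
  3·M_2 + 8·M_3 + 1·M_4 = 6(Δ_3 - Δ_2) = -10
Clamped end conditions give two more equations: 2h_0·M_0 + h_0·M_1 = 6(Δ_0 - S'(1)) = 60 and h_3·M_3 + 2h_3·M_4 = 6(S'(7) - Δ_3) = 0.
Forward elimination and back-substitution give M_0 = 2806/57, M_1 = -2192/57, M_2 = 490/57, M_3 = -272/57, M_4 = 136/57.
On [6, 7], S(t) = 4 - 46/57·(t - 6) - 136/57·(t - 6)² + 68/57·(t - 6)³.
With (t - 6) = 1/4: S(25/4) = 1115/304.

3.6678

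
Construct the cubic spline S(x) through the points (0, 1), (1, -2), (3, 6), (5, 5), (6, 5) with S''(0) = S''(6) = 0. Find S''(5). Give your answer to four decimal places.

2.6000

With σ_i denoting the second derivative at x_i, h_i = 1, 2, 2, 1, and Δ_i = (y_(i+1) − y_i)/h_i = -3, 4, -1/2, 0:
  1·σ_0 + 6·σ_1 + 2·σ_2 = 6(Δ_1 - Δ_0) = 42
  2·σ_1 + 8·σ_2 + 2·σ_3 = 6(Δ_2 - Δ_1) = -27
  2·σ_2 + 6·σ_3 + 1·σ_4 = 6(Δ_3 - Δ_2) = 3
Natural end conditions: σ_0 = σ_4 = 0.
Hence σ_0 = 0, σ_1 = 91/10, σ_2 = -63/10, σ_3 = 13/5, σ_4 = 0.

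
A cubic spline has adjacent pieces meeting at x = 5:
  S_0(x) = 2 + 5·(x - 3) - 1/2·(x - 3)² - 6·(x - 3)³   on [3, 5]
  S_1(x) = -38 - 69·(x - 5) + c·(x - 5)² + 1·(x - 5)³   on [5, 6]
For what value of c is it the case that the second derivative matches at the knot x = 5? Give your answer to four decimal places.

S_0''(x) = -1 - 36·(x - 3), so S_0''(5) = -73. On the right, S_1''(5) = 2c, so c = -73/2.

-36.5000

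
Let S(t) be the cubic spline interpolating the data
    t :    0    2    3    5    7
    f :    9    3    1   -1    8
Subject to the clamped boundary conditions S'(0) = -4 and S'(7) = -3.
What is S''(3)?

Write m_i for S''(x_i). With h_i = 2, 1, 2, 2 and divided differences Δ_i = -3, -2, -1, 9/2, the continuity of S' gives the tridiagonal system
  2·m_0 + 6·m_1 + 1·m_2 = 6(Δ_1 - Δ_0) = 6
  1·m_1 + 6·m_2 + 2·m_3 = 6(Δ_2 - Δ_1) = 6
  2·m_2 + 8·m_3 + 2·m_4 = 6(Δ_3 - Δ_2) = 33
Clamped end conditions give two more equations: 2h_0·m_0 + h_0·m_1 = 6(Δ_0 - S'(0)) = 6 and h_3·m_3 + 2h_3·m_4 = 6(S'(7) - Δ_3) = -45.
Forward elimination and back-substitution give m_0 = 1, m_1 = 1, m_2 = -2, m_3 = 17/2, m_4 = -31/2.

-2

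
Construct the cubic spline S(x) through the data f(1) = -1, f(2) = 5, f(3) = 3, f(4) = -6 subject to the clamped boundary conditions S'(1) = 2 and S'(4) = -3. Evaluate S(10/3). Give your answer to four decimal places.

Write σ_i for S''(x_i). With h_i = 1, 1, 1 and divided differences Δ_i = 6, -2, -9, the continuity of S' gives the tridiagonal system
  1·σ_0 + 4·σ_1 + 1·σ_2 = 6(Δ_1 - Δ_0) = -48
  1·σ_1 + 4·σ_2 + 1·σ_3 = 6(Δ_2 - Δ_1) = -42
Clamped end conditions give two more equations: 2h_0·σ_0 + h_0·σ_1 = 6(Δ_0 - S'(1)) = 24 and h_2·σ_2 + 2h_2·σ_3 = 6(S'(4) - Δ_2) = 36.
Hence σ_0 = 56/3, σ_1 = -40/3, σ_2 = -40/3, σ_3 = 74/3.
On [3, 4], S(x) = 3 - 26/3·(x - 3) - 20/3·(x - 3)² + 19/3·(x - 3)³.
With (x - 3) = 1/3: S(10/3) = -32/81.

-0.3951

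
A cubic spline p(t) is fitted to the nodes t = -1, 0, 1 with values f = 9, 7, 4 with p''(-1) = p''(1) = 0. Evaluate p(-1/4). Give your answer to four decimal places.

Let m_i = p''(x_i). Step sizes h_i = 1, 1; slopes of the chords Δ_i = (y_(i+1) - y_i)/h_i = -2, -3.
  1·m_0 + 4·m_1 + 1·m_2 = 6(Δ_1 - Δ_0) = -6
Natural end conditions: m_0 = m_2 = 0.
Solving the tridiagonal system: m_0 = 0, m_1 = -3/2, m_2 = 0.
On [-1, 0], p(t) = 9 - 7/4·(t + 1) + 0·(t + 1)² - 1/4·(t + 1)³.
With (t + 1) = 3/4: p(-1/4) = 1941/256.

7.5820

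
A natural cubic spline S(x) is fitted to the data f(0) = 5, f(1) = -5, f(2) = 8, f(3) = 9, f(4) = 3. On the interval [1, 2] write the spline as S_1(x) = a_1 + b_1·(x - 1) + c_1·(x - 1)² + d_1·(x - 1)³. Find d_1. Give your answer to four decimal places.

-11.4643

Let m_i = S''(x_i). Step sizes h_i = 1, 1, 1, 1; slopes of the chords Δ_i = (y_(i+1) - y_i)/h_i = -10, 13, 1, -6.
  1·m_0 + 4·m_1 + 1·m_2 = 6(Δ_1 - Δ_0) = 138
  1·m_1 + 4·m_2 + 1·m_3 = 6(Δ_2 - Δ_1) = -72
  1·m_2 + 4·m_3 + 1·m_4 = 6(Δ_3 - Δ_2) = -42
Natural end conditions: m_0 = m_4 = 0.
Solving the tridiagonal system: m_0 = 0, m_1 = 579/14, m_2 = -192/7, m_3 = -51/14, m_4 = 0.
On [1, 2], with S_1(x) = a_1 + b_1·(x - 1) + c_1·(x - 1)² + d_1·(x - 1)³: c_1 = m_1/2 = 579/28, d_1 = (m_2 - m_1)/(6h_1) = -321/28, b_1 = Δ_1 - h_1(2m_1 + m_2)/6 = 53/14.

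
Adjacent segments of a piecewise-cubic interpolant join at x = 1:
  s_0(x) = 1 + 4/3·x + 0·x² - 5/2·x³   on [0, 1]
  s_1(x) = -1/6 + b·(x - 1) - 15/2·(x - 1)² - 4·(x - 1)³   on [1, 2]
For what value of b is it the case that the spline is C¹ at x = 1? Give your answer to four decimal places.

s_0'(x) = 4/3 + 0·x - 15/2·x², so s_0'(1) = -37/6. On the right, s_1'(1) = b, so b = -37/6.

-6.1667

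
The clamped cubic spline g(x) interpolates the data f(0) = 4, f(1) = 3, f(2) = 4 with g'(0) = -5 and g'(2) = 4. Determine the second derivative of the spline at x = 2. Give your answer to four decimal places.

10.5000

With M_i denoting the second derivative at x_i, h_i = 1, 1, and Δ_i = (y_(i+1) − y_i)/h_i = -1, 1:
  1·M_0 + 4·M_1 + 1·M_2 = 6(Δ_1 - Δ_0) = 12
Clamped end conditions give two more equations: 2h_0·M_0 + h_0·M_1 = 6(Δ_0 - g'(0)) = 24 and h_1·M_1 + 2h_1·M_2 = 6(g'(2) - Δ_1) = 18.
Solving the tridiagonal system: M_0 = 27/2, M_1 = -3, M_2 = 21/2.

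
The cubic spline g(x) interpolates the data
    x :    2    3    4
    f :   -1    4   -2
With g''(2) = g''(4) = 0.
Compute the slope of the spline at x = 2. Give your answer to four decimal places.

7.7500

With σ_i denoting the second derivative at x_i, h_i = 1, 1, and Δ_i = (y_(i+1) − y_i)/h_i = 5, -6:
  1·σ_0 + 4·σ_1 + 1·σ_2 = 6(Δ_1 - Δ_0) = -66
Natural end conditions: σ_0 = σ_2 = 0.
Solving the tridiagonal system: σ_0 = 0, σ_1 = -33/2, σ_2 = 0.
On [2, 3], g'(x) = b_0 + 2c_0·(x - 2) + 3d_0·(x - 2)² with b_0 = Δ_0 - h_0(2σ_0 + σ_1)/6 = 31/4, c_0 = σ_0/2 = 0, d_0 = (σ_1 - σ_0)/(6h_0) = -11/4. So g'(2) = 31/4.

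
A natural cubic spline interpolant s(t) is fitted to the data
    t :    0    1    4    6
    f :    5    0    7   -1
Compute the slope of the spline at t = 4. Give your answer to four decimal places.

Put σ_i = s'' at the i-th knot. Here h = (1, 3, 2) and Δ = (-5, 7/3, -4), so the interior equations h_(i-1)·σ_(i-1) + 2(h_(i-1)+h_i)·σ_i + h_i·σ_(i+1) = 6(Δ_i − Δ_(i-1)) read
  1·σ_0 + 8·σ_1 + 3·σ_2 = 6(Δ_1 - Δ_0) = 44
  3·σ_1 + 10·σ_2 + 2·σ_3 = 6(Δ_2 - Δ_1) = -38
Natural end conditions: σ_0 = σ_3 = 0.
Solving the tridiagonal system: σ_0 = 0, σ_1 = 554/71, σ_2 = -436/71, σ_3 = 0.
On [4, 6], s'(t) = b_2 + 2c_2·(t - 4) + 3d_2·(t - 4)² with b_2 = Δ_2 - h_2(2σ_2 + σ_3)/6 = 20/213, c_2 = σ_2/2 = -218/71, d_2 = (σ_3 - σ_2)/(6h_2) = 109/213. So s'(4) = 20/213.

0.0939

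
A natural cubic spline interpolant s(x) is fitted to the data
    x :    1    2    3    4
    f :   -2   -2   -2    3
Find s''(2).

-2

Write M_i for s''(x_i). With h_i = 1, 1, 1 and divided differences Δ_i = 0, 0, 5, the continuity of s' gives the tridiagonal system
  1·M_0 + 4·M_1 + 1·M_2 = 6(Δ_1 - Δ_0) = 0
  1·M_1 + 4·M_2 + 1·M_3 = 6(Δ_2 - Δ_1) = 30
Natural end conditions: M_0 = M_3 = 0.
Hence M_0 = 0, M_1 = -2, M_2 = 8, M_3 = 0.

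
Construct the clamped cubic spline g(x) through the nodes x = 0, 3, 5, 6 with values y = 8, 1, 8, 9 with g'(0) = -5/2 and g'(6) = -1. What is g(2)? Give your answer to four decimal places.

1.6394

Put M_i = g'' at the i-th knot. Here h = (3, 2, 1) and Δ = (-7/3, 7/2, 1), so the interior equations h_(i-1)·M_(i-1) + 2(h_(i-1)+h_i)·M_i + h_i·M_(i+1) = 6(Δ_i − Δ_(i-1)) read
  3·M_0 + 10·M_1 + 2·M_2 = 6(Δ_1 - Δ_0) = 35
  2·M_1 + 6·M_2 + 1·M_3 = 6(Δ_2 - Δ_1) = -15
Clamped end conditions give two more equations: 2h_0·M_0 + h_0·M_1 = 6(Δ_0 - g'(0)) = 1 and h_2·M_2 + 2h_2·M_3 = 6(g'(6) - Δ_2) = -12.
Hence M_0 = -43/19, M_1 = 277/57, M_2 = -194/57, M_3 = -245/57.
On [0, 3], g(x) = 8 - 5/2·x - 43/38·x² + 203/513·x³.
With x = 2: g(2) = 841/513.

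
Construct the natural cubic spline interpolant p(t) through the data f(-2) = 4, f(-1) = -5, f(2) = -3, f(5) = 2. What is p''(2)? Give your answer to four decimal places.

Let M_i = p''(x_i). Step sizes h_i = 1, 3, 3; slopes of the chords Δ_i = (y_(i+1) - y_i)/h_i = -9, 2/3, 5/3.
  1·M_0 + 8·M_1 + 3·M_2 = 6(Δ_1 - Δ_0) = 58
  3·M_1 + 12·M_2 + 3·M_3 = 6(Δ_2 - Δ_1) = 6
Natural end conditions: M_0 = M_3 = 0.
Hence M_0 = 0, M_1 = 226/29, M_2 = -42/29, M_3 = 0.

-1.4483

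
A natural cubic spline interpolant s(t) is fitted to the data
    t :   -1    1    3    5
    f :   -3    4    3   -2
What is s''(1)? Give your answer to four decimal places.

-2.8000

Put M_i = s'' at the i-th knot. Here h = (2, 2, 2) and Δ = (7/2, -1/2, -5/2), so the interior equations h_(i-1)·M_(i-1) + 2(h_(i-1)+h_i)·M_i + h_i·M_(i+1) = 6(Δ_i − Δ_(i-1)) read
  2·M_0 + 8·M_1 + 2·M_2 = 6(Δ_1 - Δ_0) = -24
  2·M_1 + 8·M_2 + 2·M_3 = 6(Δ_2 - Δ_1) = -12
Natural end conditions: M_0 = M_3 = 0.
Forward elimination and back-substitution give M_0 = 0, M_1 = -14/5, M_2 = -4/5, M_3 = 0.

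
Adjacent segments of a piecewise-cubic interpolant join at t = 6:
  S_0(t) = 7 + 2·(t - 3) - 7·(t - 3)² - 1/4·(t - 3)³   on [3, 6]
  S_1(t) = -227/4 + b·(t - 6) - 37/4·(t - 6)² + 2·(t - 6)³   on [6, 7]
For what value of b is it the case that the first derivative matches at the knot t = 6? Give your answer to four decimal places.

S_0'(t) = 2 - 14·(t - 3) - 3/4·(t - 3)², so S_0'(6) = -187/4. On the right, S_1'(6) = b, so b = -187/4.

-46.7500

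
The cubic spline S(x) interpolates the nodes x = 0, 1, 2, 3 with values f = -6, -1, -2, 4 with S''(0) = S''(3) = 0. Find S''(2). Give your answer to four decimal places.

13.6000

With M_i denoting the second derivative at x_i, h_i = 1, 1, 1, and Δ_i = (y_(i+1) − y_i)/h_i = 5, -1, 6:
  1·M_0 + 4·M_1 + 1·M_2 = 6(Δ_1 - Δ_0) = -36
  1·M_1 + 4·M_2 + 1·M_3 = 6(Δ_2 - Δ_1) = 42
Natural end conditions: M_0 = M_3 = 0.
Solving: M_0 = 0, M_1 = -62/5, M_2 = 68/5, M_3 = 0.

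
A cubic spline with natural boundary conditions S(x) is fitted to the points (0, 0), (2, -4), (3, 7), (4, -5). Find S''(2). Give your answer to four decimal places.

19.5652

Let m_i = S''(x_i). Step sizes h_i = 2, 1, 1; slopes of the chords Δ_i = (y_(i+1) - y_i)/h_i = -2, 11, -12.
  2·m_0 + 6·m_1 + 1·m_2 = 6(Δ_1 - Δ_0) = 78
  1·m_1 + 4·m_2 + 1·m_3 = 6(Δ_2 - Δ_1) = -138
Natural end conditions: m_0 = m_3 = 0.
Hence m_0 = 0, m_1 = 450/23, m_2 = -906/23, m_3 = 0.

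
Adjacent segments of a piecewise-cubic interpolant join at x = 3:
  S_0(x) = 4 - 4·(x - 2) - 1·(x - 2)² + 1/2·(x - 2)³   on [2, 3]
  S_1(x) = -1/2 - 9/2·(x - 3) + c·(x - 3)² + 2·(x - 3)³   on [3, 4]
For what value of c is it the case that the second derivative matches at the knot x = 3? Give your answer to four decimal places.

0.5000

S_0''(x) = -2 + 3·(x - 2), so S_0''(3) = 1. On the right, S_1''(3) = 2c, so c = 1/2.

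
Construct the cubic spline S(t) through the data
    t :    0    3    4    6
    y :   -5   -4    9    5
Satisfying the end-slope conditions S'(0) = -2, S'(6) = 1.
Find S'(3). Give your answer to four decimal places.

Put σ_i = S'' at the i-th knot. Here h = (3, 1, 2) and Δ = (1/3, 13, -2), so the interior equations h_(i-1)·σ_(i-1) + 2(h_(i-1)+h_i)·σ_i + h_i·σ_(i+1) = 6(Δ_i − Δ_(i-1)) read
  3·σ_0 + 8·σ_1 + 1·σ_2 = 6(Δ_1 - Δ_0) = 76
  1·σ_1 + 6·σ_2 + 2·σ_3 = 6(Δ_2 - Δ_1) = -90
Clamped end conditions give two more equations: 2h_0·σ_0 + h_0·σ_1 = 6(Δ_0 - S'(0)) = 14 and h_2·σ_2 + 2h_2·σ_3 = 6(S'(6) - Δ_2) = 18.
Forward elimination and back-substitution give σ_0 = -33/7, σ_1 = 296/21, σ_2 = -475/21, σ_3 = 332/21.
On [3, 4], S'(t) = b_1 + 2c_1·(t - 3) + 3d_1·(t - 3)² with b_1 = Δ_1 - h_1(2σ_1 + σ_2)/6 = 169/14, c_1 = σ_1/2 = 148/21, d_1 = (σ_2 - σ_1)/(6h_1) = -257/42. So S'(3) = 169/14.

12.0714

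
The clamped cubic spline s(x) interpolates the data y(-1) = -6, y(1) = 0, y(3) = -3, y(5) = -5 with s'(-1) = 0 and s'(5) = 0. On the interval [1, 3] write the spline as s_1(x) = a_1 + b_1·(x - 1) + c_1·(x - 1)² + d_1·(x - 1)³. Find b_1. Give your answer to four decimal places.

Let M_i = s''(x_i). Step sizes h_i = 2, 2, 2; slopes of the chords Δ_i = (y_(i+1) - y_i)/h_i = 3, -3/2, -1.
  2·M_0 + 8·M_1 + 2·M_2 = 6(Δ_1 - Δ_0) = -27
  2·M_1 + 8·M_2 + 2·M_3 = 6(Δ_2 - Δ_1) = 3
Clamped end conditions give two more equations: 2h_0·M_0 + h_0·M_1 = 6(Δ_0 - s'(-1)) = 18 and h_2·M_2 + 2h_2·M_3 = 6(s'(5) - Δ_2) = 6.
Solving: M_0 = 73/10, M_1 = -28/5, M_2 = 8/5, M_3 = 7/10.
On [1, 3], with s_1(x) = a_1 + b_1·(x - 1) + c_1·(x - 1)² + d_1·(x - 1)³: c_1 = M_1/2 = -14/5, d_1 = (M_2 - M_1)/(6h_1) = 3/5, b_1 = Δ_1 - h_1(2M_1 + M_2)/6 = 17/10.

1.7000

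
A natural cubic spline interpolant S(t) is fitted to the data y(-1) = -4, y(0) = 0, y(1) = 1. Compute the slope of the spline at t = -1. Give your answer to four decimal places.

4.7500

Let m_i = S''(x_i). Step sizes h_i = 1, 1; slopes of the chords Δ_i = (y_(i+1) - y_i)/h_i = 4, 1.
  1·m_0 + 4·m_1 + 1·m_2 = 6(Δ_1 - Δ_0) = -18
Natural end conditions: m_0 = m_2 = 0.
Solving the tridiagonal system: m_0 = 0, m_1 = -9/2, m_2 = 0.
On [-1, 0], S'(t) = b_0 + 2c_0·(t + 1) + 3d_0·(t + 1)² with b_0 = Δ_0 - h_0(2m_0 + m_1)/6 = 19/4, c_0 = m_0/2 = 0, d_0 = (m_1 - m_0)/(6h_0) = -3/4. So S'(-1) = 19/4.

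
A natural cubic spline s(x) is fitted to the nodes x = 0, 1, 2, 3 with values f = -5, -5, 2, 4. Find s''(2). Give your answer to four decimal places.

Let m_i = s''(x_i). Step sizes h_i = 1, 1, 1; slopes of the chords Δ_i = (y_(i+1) - y_i)/h_i = 0, 7, 2.
  1·m_0 + 4·m_1 + 1·m_2 = 6(Δ_1 - Δ_0) = 42
  1·m_1 + 4·m_2 + 1·m_3 = 6(Δ_2 - Δ_1) = -30
Natural end conditions: m_0 = m_3 = 0.
Solving the tridiagonal system: m_0 = 0, m_1 = 66/5, m_2 = -54/5, m_3 = 0.

-10.8000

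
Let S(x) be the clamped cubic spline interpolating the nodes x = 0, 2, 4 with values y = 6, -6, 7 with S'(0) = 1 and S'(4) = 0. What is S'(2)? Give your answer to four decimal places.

Put σ_i = S'' at the i-th knot. Here h = (2, 2) and Δ = (-6, 13/2), so the interior equations h_(i-1)·σ_(i-1) + 2(h_(i-1)+h_i)·σ_i + h_i·σ_(i+1) = 6(Δ_i − Δ_(i-1)) read
  2·σ_0 + 8·σ_1 + 2·σ_2 = 6(Δ_1 - Δ_0) = 75
Clamped end conditions give two more equations: 2h_0·σ_0 + h_0·σ_1 = 6(Δ_0 - S'(0)) = -42 and h_1·σ_1 + 2h_1·σ_2 = 6(S'(4) - Δ_1) = -39.
Forward elimination and back-substitution give σ_0 = -161/8, σ_1 = 77/4, σ_2 = -155/8.
On [2, 4], S'(x) = b_1 + 2c_1·(x - 2) + 3d_1·(x - 2)² with b_1 = Δ_1 - h_1(2σ_1 + σ_2)/6 = 1/8, c_1 = σ_1/2 = 77/8, d_1 = (σ_2 - σ_1)/(6h_1) = -103/32. So S'(2) = 1/8.

0.1250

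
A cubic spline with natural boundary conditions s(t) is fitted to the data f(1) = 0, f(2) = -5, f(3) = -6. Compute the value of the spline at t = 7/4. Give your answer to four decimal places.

With M_i denoting the second derivative at x_i, h_i = 1, 1, and Δ_i = (y_(i+1) − y_i)/h_i = -5, -1:
  1·M_0 + 4·M_1 + 1·M_2 = 6(Δ_1 - Δ_0) = 24
Natural end conditions: M_0 = M_2 = 0.
Solving: M_0 = 0, M_1 = 6, M_2 = 0.
On [1, 2], s(t) = 0 - 6·(t - 1) + 0·(t - 1)² + 1·(t - 1)³.
With (t - 1) = 3/4: s(7/4) = -261/64.

-4.0781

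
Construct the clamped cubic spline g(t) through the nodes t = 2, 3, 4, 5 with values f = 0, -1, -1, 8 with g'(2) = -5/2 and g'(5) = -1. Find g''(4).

26

Put m_i = g'' at the i-th knot. Here h = (1, 1, 1) and Δ = (-1, 0, 9), so the interior equations h_(i-1)·m_(i-1) + 2(h_(i-1)+h_i)·m_i + h_i·m_(i+1) = 6(Δ_i − Δ_(i-1)) read
  1·m_0 + 4·m_1 + 1·m_2 = 6(Δ_1 - Δ_0) = 6
  1·m_1 + 4·m_2 + 1·m_3 = 6(Δ_2 - Δ_1) = 54
Clamped end conditions give two more equations: 2h_0·m_0 + h_0·m_1 = 6(Δ_0 - g'(2)) = 9 and h_2·m_2 + 2h_2·m_3 = 6(g'(5) - Δ_2) = -60.
Forward elimination and back-substitution give m_0 = 8, m_1 = -7, m_2 = 26, m_3 = -43.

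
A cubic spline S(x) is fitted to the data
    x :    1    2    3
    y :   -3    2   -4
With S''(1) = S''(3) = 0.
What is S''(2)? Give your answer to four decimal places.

-16.5000

Write m_i for S''(x_i). With h_i = 1, 1 and divided differences Δ_i = 5, -6, the continuity of S' gives the tridiagonal system
  1·m_0 + 4·m_1 + 1·m_2 = 6(Δ_1 - Δ_0) = -66
Natural end conditions: m_0 = m_2 = 0.
Solving the tridiagonal system: m_0 = 0, m_1 = -33/2, m_2 = 0.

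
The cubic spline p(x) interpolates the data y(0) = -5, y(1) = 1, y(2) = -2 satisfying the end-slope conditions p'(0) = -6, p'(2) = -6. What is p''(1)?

-27

With M_i denoting the second derivative at x_i, h_i = 1, 1, and Δ_i = (y_(i+1) − y_i)/h_i = 6, -3:
  1·M_0 + 4·M_1 + 1·M_2 = 6(Δ_1 - Δ_0) = -54
Clamped end conditions give two more equations: 2h_0·M_0 + h_0·M_1 = 6(Δ_0 - p'(0)) = 72 and h_1·M_1 + 2h_1·M_2 = 6(p'(2) - Δ_1) = -18.
Solving: M_0 = 99/2, M_1 = -27, M_2 = 9/2.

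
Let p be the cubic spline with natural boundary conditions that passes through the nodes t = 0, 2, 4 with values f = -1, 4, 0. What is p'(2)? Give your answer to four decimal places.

With M_i denoting the second derivative at x_i, h_i = 2, 2, and Δ_i = (y_(i+1) − y_i)/h_i = 5/2, -2:
  2·M_0 + 8·M_1 + 2·M_2 = 6(Δ_1 - Δ_0) = -27
Natural end conditions: M_0 = M_2 = 0.
Forward elimination and back-substitution give M_0 = 0, M_1 = -27/8, M_2 = 0.
On [2, 4], p'(t) = b_1 + 2c_1·(t - 2) + 3d_1·(t - 2)² with b_1 = Δ_1 - h_1(2M_1 + M_2)/6 = 1/4, c_1 = M_1/2 = -27/16, d_1 = (M_2 - M_1)/(6h_1) = 9/32. So p'(2) = 1/4.

0.2500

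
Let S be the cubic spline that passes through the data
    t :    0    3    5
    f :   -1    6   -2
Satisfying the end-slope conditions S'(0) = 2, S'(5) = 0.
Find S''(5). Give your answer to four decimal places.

Put M_i = S'' at the i-th knot. Here h = (3, 2) and Δ = (7/3, -4), so the interior equations h_(i-1)·M_(i-1) + 2(h_(i-1)+h_i)·M_i + h_i·M_(i+1) = 6(Δ_i − Δ_(i-1)) read
  3·M_0 + 10·M_1 + 2·M_2 = 6(Δ_1 - Δ_0) = -38
Clamped end conditions give two more equations: 2h_0·M_0 + h_0·M_1 = 6(Δ_0 - S'(0)) = 2 and h_1·M_1 + 2h_1·M_2 = 6(S'(5) - Δ_1) = 24.
Solving: M_0 = 56/15, M_1 = -34/5, M_2 = 47/5.

9.4000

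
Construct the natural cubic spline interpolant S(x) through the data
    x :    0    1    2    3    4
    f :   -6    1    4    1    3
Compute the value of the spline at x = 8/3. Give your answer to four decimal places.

1.9008

Let M_i = S''(x_i). Step sizes h_i = 1, 1, 1, 1; slopes of the chords Δ_i = (y_(i+1) - y_i)/h_i = 7, 3, -3, 2.
  1·M_0 + 4·M_1 + 1·M_2 = 6(Δ_1 - Δ_0) = -24
  1·M_1 + 4·M_2 + 1·M_3 = 6(Δ_2 - Δ_1) = -36
  1·M_2 + 4·M_3 + 1·M_4 = 6(Δ_3 - Δ_2) = 30
Natural end conditions: M_0 = M_4 = 0.
Solving: M_0 = 0, M_1 = -93/28, M_2 = -75/7, M_3 = 285/28, M_4 = 0.
On [2, 3], S(x) = 4 - 9/8·(x - 2) - 75/14·(x - 2)² + 195/56·(x - 2)³.
With (x - 2) = 2/3: S(8/3) = 479/252.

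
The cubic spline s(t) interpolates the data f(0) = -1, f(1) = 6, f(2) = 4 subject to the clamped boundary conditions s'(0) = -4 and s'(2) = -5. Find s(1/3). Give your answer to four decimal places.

-0.2222

Let M_i = s''(x_i). Step sizes h_i = 1, 1; slopes of the chords Δ_i = (y_(i+1) - y_i)/h_i = 7, -2.
  1·M_0 + 4·M_1 + 1·M_2 = 6(Δ_1 - Δ_0) = -54
Clamped end conditions give two more equations: 2h_0·M_0 + h_0·M_1 = 6(Δ_0 - s'(0)) = 66 and h_1·M_1 + 2h_1·M_2 = 6(s'(2) - Δ_1) = -18.
Forward elimination and back-substitution give M_0 = 46, M_1 = -26, M_2 = 4.
On [0, 1], s(t) = -1 - 4·t + 23·t² - 12·t³.
With t = 1/3: s(1/3) = -2/9.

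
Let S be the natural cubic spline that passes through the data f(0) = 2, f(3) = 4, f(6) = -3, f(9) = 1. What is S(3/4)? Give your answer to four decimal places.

With σ_i denoting the second derivative at x_i, h_i = 3, 3, 3, and Δ_i = (y_(i+1) − y_i)/h_i = 2/3, -7/3, 4/3:
  3·σ_0 + 12·σ_1 + 3·σ_2 = 6(Δ_1 - Δ_0) = -18
  3·σ_1 + 12·σ_2 + 3·σ_3 = 6(Δ_2 - Δ_1) = 22
Natural end conditions: σ_0 = σ_3 = 0.
Forward elimination and back-substitution give σ_0 = 0, σ_1 = -94/45, σ_2 = 106/45, σ_3 = 0.
On [0, 3], S(t) = 2 + 77/45·t + 0·t² - 47/405·t³.
With t = 3/4: S(3/4) = 207/64.

3.2344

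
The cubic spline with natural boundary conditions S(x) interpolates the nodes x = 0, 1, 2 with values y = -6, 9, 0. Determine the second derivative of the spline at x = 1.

With σ_i denoting the second derivative at x_i, h_i = 1, 1, and Δ_i = (y_(i+1) − y_i)/h_i = 15, -9:
  1·σ_0 + 4·σ_1 + 1·σ_2 = 6(Δ_1 - Δ_0) = -144
Natural end conditions: σ_0 = σ_2 = 0.
Solving: σ_0 = 0, σ_1 = -36, σ_2 = 0.

-36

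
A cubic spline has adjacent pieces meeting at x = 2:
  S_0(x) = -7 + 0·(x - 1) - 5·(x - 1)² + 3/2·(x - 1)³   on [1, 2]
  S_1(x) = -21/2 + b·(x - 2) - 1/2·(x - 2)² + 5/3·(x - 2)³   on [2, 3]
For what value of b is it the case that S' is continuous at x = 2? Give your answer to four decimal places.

-5.5000

S_0'(x) = 0 - 10·(x - 1) + 9/2·(x - 1)², so S_0'(2) = -11/2. On the right, S_1'(2) = b, so b = -11/2.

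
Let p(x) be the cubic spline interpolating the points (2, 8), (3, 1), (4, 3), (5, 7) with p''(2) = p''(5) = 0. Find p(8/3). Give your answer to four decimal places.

Let m_i = p''(x_i). Step sizes h_i = 1, 1, 1; slopes of the chords Δ_i = (y_(i+1) - y_i)/h_i = -7, 2, 4.
  1·m_0 + 4·m_1 + 1·m_2 = 6(Δ_1 - Δ_0) = 54
  1·m_1 + 4·m_2 + 1·m_3 = 6(Δ_2 - Δ_1) = 12
Natural end conditions: m_0 = m_3 = 0.
Solving the tridiagonal system: m_0 = 0, m_1 = 68/5, m_2 = -2/5, m_3 = 0.
On [2, 3], p(x) = 8 - 139/15·(x - 2) + 0·(x - 2)² + 34/15·(x - 2)³.
With (x - 2) = 2/3: p(8/3) = 202/81.

2.4938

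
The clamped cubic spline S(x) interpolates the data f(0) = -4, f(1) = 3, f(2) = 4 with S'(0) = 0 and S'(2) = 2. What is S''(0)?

31

Let M_i = S''(x_i). Step sizes h_i = 1, 1; slopes of the chords Δ_i = (y_(i+1) - y_i)/h_i = 7, 1.
  1·M_0 + 4·M_1 + 1·M_2 = 6(Δ_1 - Δ_0) = -36
Clamped end conditions give two more equations: 2h_0·M_0 + h_0·M_1 = 6(Δ_0 - S'(0)) = 42 and h_1·M_1 + 2h_1·M_2 = 6(S'(2) - Δ_1) = 6.
Solving the tridiagonal system: M_0 = 31, M_1 = -20, M_2 = 13.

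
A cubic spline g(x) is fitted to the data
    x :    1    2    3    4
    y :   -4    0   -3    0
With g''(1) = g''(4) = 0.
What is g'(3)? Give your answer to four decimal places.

-1.1333

Put σ_i = g'' at the i-th knot. Here h = (1, 1, 1) and Δ = (4, -3, 3), so the interior equations h_(i-1)·σ_(i-1) + 2(h_(i-1)+h_i)·σ_i + h_i·σ_(i+1) = 6(Δ_i − Δ_(i-1)) read
  1·σ_0 + 4·σ_1 + 1·σ_2 = 6(Δ_1 - Δ_0) = -42
  1·σ_1 + 4·σ_2 + 1·σ_3 = 6(Δ_2 - Δ_1) = 36
Natural end conditions: σ_0 = σ_3 = 0.
Hence σ_0 = 0, σ_1 = -68/5, σ_2 = 62/5, σ_3 = 0.
On [3, 4], g'(x) = b_2 + 2c_2·(x - 3) + 3d_2·(x - 3)² with b_2 = Δ_2 - h_2(2σ_2 + σ_3)/6 = -17/15, c_2 = σ_2/2 = 31/5, d_2 = (σ_3 - σ_2)/(6h_2) = -31/15. So g'(3) = -17/15.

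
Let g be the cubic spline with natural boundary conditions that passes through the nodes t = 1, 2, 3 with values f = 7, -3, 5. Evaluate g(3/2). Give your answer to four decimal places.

Write M_i for g''(x_i). With h_i = 1, 1 and divided differences Δ_i = -10, 8, the continuity of g' gives the tridiagonal system
  1·M_0 + 4·M_1 + 1·M_2 = 6(Δ_1 - Δ_0) = 108
Natural end conditions: M_0 = M_2 = 0.
Solving: M_0 = 0, M_1 = 27, M_2 = 0.
On [1, 2], g(t) = 7 - 29/2·(t - 1) + 0·(t - 1)² + 9/2·(t - 1)³.
With (t - 1) = 1/2: g(3/2) = 5/16.

0.3125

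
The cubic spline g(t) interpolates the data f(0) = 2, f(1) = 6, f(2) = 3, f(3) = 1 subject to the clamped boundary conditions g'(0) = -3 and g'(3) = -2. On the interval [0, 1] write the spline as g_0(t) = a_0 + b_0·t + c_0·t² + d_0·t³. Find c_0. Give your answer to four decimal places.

Let M_i = g''(x_i). Step sizes h_i = 1, 1, 1; slopes of the chords Δ_i = (y_(i+1) - y_i)/h_i = 4, -3, -2.
  1·M_0 + 4·M_1 + 1·M_2 = 6(Δ_1 - Δ_0) = -42
  1·M_1 + 4·M_2 + 1·M_3 = 6(Δ_2 - Δ_1) = 6
Clamped end conditions give two more equations: 2h_0·M_0 + h_0·M_1 = 6(Δ_0 - g'(0)) = 42 and h_2·M_2 + 2h_2·M_3 = 6(g'(3) - Δ_2) = 0.
Solving: M_0 = 466/15, M_1 = -302/15, M_2 = 112/15, M_3 = -56/15.
On [0, 1], with g_0(t) = a_0 + b_0·t + c_0·t² + d_0·t³: c_0 = M_0/2 = 233/15, d_0 = (M_1 - M_0)/(6h_0) = -128/15, b_0 = Δ_0 - h_0(2M_0 + M_1)/6 = -3.

15.5333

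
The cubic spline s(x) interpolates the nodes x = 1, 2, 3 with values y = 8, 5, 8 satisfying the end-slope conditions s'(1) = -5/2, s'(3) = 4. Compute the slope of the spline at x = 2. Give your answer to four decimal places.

-0.3750

Let M_i = s''(x_i). Step sizes h_i = 1, 1; slopes of the chords Δ_i = (y_(i+1) - y_i)/h_i = -3, 3.
  1·M_0 + 4·M_1 + 1·M_2 = 6(Δ_1 - Δ_0) = 36
Clamped end conditions give two more equations: 2h_0·M_0 + h_0·M_1 = 6(Δ_0 - s'(1)) = -3 and h_1·M_1 + 2h_1·M_2 = 6(s'(3) - Δ_1) = 6.
Solving: M_0 = -29/4, M_1 = 23/2, M_2 = -11/4.
On [2, 3], s'(x) = b_1 + 2c_1·(x - 2) + 3d_1·(x - 2)² with b_1 = Δ_1 - h_1(2M_1 + M_2)/6 = -3/8, c_1 = M_1/2 = 23/4, d_1 = (M_2 - M_1)/(6h_1) = -19/8. So s'(2) = -3/8.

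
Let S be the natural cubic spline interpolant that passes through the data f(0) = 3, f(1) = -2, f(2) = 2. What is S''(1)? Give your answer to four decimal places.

13.5000

Let m_i = S''(x_i). Step sizes h_i = 1, 1; slopes of the chords Δ_i = (y_(i+1) - y_i)/h_i = -5, 4.
  1·m_0 + 4·m_1 + 1·m_2 = 6(Δ_1 - Δ_0) = 54
Natural end conditions: m_0 = m_2 = 0.
Forward elimination and back-substitution give m_0 = 0, m_1 = 27/2, m_2 = 0.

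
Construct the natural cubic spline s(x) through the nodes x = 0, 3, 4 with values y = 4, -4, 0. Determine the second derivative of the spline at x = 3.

5

Write σ_i for s''(x_i). With h_i = 3, 1 and divided differences Δ_i = -8/3, 4, the continuity of s' gives the tridiagonal system
  3·σ_0 + 8·σ_1 + 1·σ_2 = 6(Δ_1 - Δ_0) = 40
Natural end conditions: σ_0 = σ_2 = 0.
Solving the tridiagonal system: σ_0 = 0, σ_1 = 5, σ_2 = 0.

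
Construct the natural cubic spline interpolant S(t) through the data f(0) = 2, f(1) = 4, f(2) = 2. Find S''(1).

With σ_i denoting the second derivative at x_i, h_i = 1, 1, and Δ_i = (y_(i+1) − y_i)/h_i = 2, -2:
  1·σ_0 + 4·σ_1 + 1·σ_2 = 6(Δ_1 - Δ_0) = -24
Natural end conditions: σ_0 = σ_2 = 0.
Solving the tridiagonal system: σ_0 = 0, σ_1 = -6, σ_2 = 0.

-6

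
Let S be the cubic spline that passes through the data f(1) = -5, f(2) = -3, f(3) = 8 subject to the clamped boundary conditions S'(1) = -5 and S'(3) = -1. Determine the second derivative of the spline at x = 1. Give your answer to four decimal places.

With m_i denoting the second derivative at x_i, h_i = 1, 1, and Δ_i = (y_(i+1) − y_i)/h_i = 2, 11:
  1·m_0 + 4·m_1 + 1·m_2 = 6(Δ_1 - Δ_0) = 54
Clamped end conditions give two more equations: 2h_0·m_0 + h_0·m_1 = 6(Δ_0 - S'(1)) = 42 and h_1·m_1 + 2h_1·m_2 = 6(S'(3) - Δ_1) = -72.
Hence m_0 = 19/2, m_1 = 23, m_2 = -95/2.

9.5000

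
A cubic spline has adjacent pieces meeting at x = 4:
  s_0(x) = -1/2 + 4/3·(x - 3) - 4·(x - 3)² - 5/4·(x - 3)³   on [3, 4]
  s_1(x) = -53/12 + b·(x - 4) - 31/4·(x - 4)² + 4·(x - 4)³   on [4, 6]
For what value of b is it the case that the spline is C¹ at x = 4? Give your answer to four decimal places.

-10.4167

s_0'(x) = 4/3 - 8·(x - 3) - 15/4·(x - 3)², so s_0'(4) = -125/12. On the right, s_1'(4) = b, so b = -125/12.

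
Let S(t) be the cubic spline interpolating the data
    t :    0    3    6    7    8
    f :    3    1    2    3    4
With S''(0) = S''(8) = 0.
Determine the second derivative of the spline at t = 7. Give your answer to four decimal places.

Write M_i for S''(x_i). With h_i = 3, 3, 1, 1 and divided differences Δ_i = -2/3, 1/3, 1, 1, the continuity of S' gives the tridiagonal system
  3·M_0 + 12·M_1 + 3·M_2 = 6(Δ_1 - Δ_0) = 6
  3·M_1 + 8·M_2 + 1·M_3 = 6(Δ_2 - Δ_1) = 4
  1·M_2 + 4·M_3 + 1·M_4 = 6(Δ_3 - Δ_2) = 0
Natural end conditions: M_0 = M_4 = 0.
Forward elimination and back-substitution give M_0 = 0, M_1 = 23/56, M_2 = 5/14, M_3 = -5/56, M_4 = 0.

-0.0893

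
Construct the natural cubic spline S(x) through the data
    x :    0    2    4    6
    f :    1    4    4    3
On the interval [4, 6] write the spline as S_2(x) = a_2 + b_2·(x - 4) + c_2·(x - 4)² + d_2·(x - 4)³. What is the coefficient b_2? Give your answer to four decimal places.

Let m_i = S''(x_i). Step sizes h_i = 2, 2, 2; slopes of the chords Δ_i = (y_(i+1) - y_i)/h_i = 3/2, 0, -1/2.
  2·m_0 + 8·m_1 + 2·m_2 = 6(Δ_1 - Δ_0) = -9
  2·m_1 + 8·m_2 + 2·m_3 = 6(Δ_2 - Δ_1) = -3
Natural end conditions: m_0 = m_3 = 0.
Hence m_0 = 0, m_1 = -11/10, m_2 = -1/10, m_3 = 0.
On [4, 6], with S_2(x) = a_2 + b_2·(x - 4) + c_2·(x - 4)² + d_2·(x - 4)³: c_2 = m_2/2 = -1/20, d_2 = (m_3 - m_2)/(6h_2) = 1/120, b_2 = Δ_2 - h_2(2m_2 + m_3)/6 = -13/30.

-0.4333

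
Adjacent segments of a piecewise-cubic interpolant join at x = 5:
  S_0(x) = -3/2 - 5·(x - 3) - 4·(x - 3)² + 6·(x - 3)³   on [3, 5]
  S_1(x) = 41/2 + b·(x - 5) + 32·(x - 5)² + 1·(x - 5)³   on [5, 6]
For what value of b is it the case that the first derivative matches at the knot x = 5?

51

S_0'(x) = -5 - 8·(x - 3) + 18·(x - 3)², so S_0'(5) = 51. On the right, S_1'(5) = b, so b = 51.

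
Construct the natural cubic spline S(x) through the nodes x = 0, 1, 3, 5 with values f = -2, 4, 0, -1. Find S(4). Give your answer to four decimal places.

-1.3523

With M_i denoting the second derivative at x_i, h_i = 1, 2, 2, and Δ_i = (y_(i+1) − y_i)/h_i = 6, -2, -1/2:
  1·M_0 + 6·M_1 + 2·M_2 = 6(Δ_1 - Δ_0) = -48
  2·M_1 + 8·M_2 + 2·M_3 = 6(Δ_2 - Δ_1) = 9
Natural end conditions: M_0 = M_3 = 0.
Solving the tridiagonal system: M_0 = 0, M_1 = -201/22, M_2 = 75/22, M_3 = 0.
On [3, 5], S(x) = 0 - 61/22·(x - 3) + 75/44·(x - 3)² - 25/88·(x - 3)³.
With (x - 3) = 1: S(4) = -119/88.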